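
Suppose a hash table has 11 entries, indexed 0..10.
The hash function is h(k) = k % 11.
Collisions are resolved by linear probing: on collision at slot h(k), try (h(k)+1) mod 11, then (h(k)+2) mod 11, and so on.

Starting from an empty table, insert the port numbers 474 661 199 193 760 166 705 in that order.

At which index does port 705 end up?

Insert 474: h=1, slot 1 empty → index 1.
Insert 661: h=1, slot 1 occupied → index 2.
Insert 199: h=1, slots 1,2 occupied → index 3.
Insert 193: h=6, slot 6 empty → index 6.
Insert 760: h=1, slots 1,2,3 occupied → index 4.
Insert 166: h=1, slots 1,2,3,4 occupied → index 5.
Insert 705: h=1, slots 1,2,3,4,5,6 occupied → index 7.
Table: [—, 474, 661, 199, 760, 166, 193, 705, —, —, —]

7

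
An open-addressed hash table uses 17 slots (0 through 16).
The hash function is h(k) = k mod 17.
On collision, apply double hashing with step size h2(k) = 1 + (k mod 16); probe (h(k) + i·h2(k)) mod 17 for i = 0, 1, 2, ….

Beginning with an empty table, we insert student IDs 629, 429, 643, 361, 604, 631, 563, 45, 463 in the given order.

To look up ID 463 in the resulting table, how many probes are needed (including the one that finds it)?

2

629 hashes to 0; slot 0 is free -> place at 0.
429 hashes to 4; slot 4 is free -> place at 4.
643 hashes to 14; slot 14 is free -> place at 14.
361 hashes to 4, h2=10; 4,14 taken -> place at 7.
604 hashes to 9; slot 9 is free -> place at 9.
631 hashes to 2; slot 2 is free -> place at 2.
563 hashes to 2, h2=4; 2 taken -> place at 6.
45 hashes to 11; slot 11 is free -> place at 11.
463 hashes to 4, h2=16; 4 taken -> place at 3.
Table: [629, -, 631, 463, 429, -, 563, 361, -, 604, -, 45, -, -, 643, -, -]
Lookup 463: h=4, h2=16, probe 4,3 → found at 3.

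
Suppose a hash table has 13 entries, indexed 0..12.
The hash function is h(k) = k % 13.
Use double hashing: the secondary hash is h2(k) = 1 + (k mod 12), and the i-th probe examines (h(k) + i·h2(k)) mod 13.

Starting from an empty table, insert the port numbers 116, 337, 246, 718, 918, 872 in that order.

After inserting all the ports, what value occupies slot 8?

116 hashes to 12; slot 12 is free → place at 12.
337 hashes to 12, h2=2; 12 taken → place at 1.
246 hashes to 12, h2=7; 12 taken → place at 6.
718 hashes to 3; slot 3 is free → place at 3.
918 hashes to 8; slot 8 is free → place at 8.
872 hashes to 1, h2=9; 1 taken → place at 10.
Table: [∅, 337, ∅, 718, ∅, ∅, 246, ∅, 918, ∅, 872, ∅, 116]

918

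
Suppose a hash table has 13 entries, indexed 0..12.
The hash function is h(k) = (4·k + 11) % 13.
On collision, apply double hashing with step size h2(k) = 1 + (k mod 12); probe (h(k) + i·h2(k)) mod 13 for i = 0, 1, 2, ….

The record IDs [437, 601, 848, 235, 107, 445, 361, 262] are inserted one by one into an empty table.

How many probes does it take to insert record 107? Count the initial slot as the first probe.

437 hashes to 4; slot 4 is free → place at 4.
601 hashes to 10; slot 10 is free → place at 10.
848 hashes to 10, h2=9; 10 taken → place at 6.
235 hashes to 2; slot 2 is free → place at 2.
107 hashes to 10, h2=12; 10 taken → place at 9.
445 hashes to 10, h2=2; 10 taken → place at 12.
361 hashes to 12, h2=2; 12 taken → place at 1.
262 hashes to 6, h2=11; 6,4,2 taken → place at 0.
Table: [262, 361, 235, ., 437, ., 848, ., ., 107, 601, ., 445]

2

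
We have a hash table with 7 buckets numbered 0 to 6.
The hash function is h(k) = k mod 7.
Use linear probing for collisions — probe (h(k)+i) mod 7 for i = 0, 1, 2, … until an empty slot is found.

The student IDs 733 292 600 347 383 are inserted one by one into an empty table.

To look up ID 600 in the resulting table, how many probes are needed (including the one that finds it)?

733: h=5 => slot 5
292: h=5, probe 5,6 => slot 6
600: h=5, probe 5,6,0 => slot 0
347: h=4 => slot 4
383: h=5, probe 5,6,0,1 => slot 1
Table: [600, 383, _, _, 347, 733, 292]
Lookup 600: h=5, probe 5,6,0 → found at 0.

3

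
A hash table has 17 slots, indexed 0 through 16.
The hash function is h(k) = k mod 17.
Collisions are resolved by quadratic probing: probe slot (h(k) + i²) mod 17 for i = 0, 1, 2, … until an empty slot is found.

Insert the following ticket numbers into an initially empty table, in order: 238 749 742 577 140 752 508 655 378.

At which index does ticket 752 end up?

238 hashes to 0; slot 0 is free => place at 0.
749 hashes to 1; slot 1 is free => place at 1.
742 hashes to 11; slot 11 is free => place at 11.
577 hashes to 16; slot 16 is free => place at 16.
140 hashes to 4; slot 4 is free => place at 4.
752 hashes to 4; 4 taken => place at 5.
508 hashes to 15; slot 15 is free => place at 15.
655 hashes to 9; slot 9 is free => place at 9.
378 hashes to 4; 4,5 taken => place at 8.
Table: [238, 749, ∅, ∅, 140, 752, ∅, ∅, 378, 655, ∅, 742, ∅, ∅, ∅, 508, 577]

5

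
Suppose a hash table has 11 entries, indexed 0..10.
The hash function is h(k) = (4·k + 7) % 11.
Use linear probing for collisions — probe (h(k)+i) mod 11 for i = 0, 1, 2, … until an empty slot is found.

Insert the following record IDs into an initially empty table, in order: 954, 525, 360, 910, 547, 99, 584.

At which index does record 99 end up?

Insert 954: h=6, slot 6 empty -> index 6.
Insert 525: h=6, slot 6 occupied -> index 7.
Insert 360: h=6, slots 6,7 occupied -> index 8.
Insert 910: h=6, slots 6,7,8 occupied -> index 9.
Insert 547: h=6, slots 6,7,8,9 occupied -> index 10.
Insert 99: h=7, slots 7,8,9,10 occupied -> index 0.
Insert 584: h=0, slot 0 occupied -> index 1.
Table: [99, 584, _, _, _, _, 954, 525, 360, 910, 547]

0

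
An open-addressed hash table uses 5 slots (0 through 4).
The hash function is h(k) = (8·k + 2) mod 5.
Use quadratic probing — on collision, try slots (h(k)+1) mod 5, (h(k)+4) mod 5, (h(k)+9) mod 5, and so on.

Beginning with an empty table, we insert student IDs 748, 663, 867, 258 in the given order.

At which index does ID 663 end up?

748 hashes to 1; slot 1 is free => place at 1.
663 hashes to 1; 1 taken => place at 2.
867 hashes to 3; slot 3 is free => place at 3.
258 hashes to 1; 1,2 taken => place at 0.
Table: [258, 748, 663, 867, .]

2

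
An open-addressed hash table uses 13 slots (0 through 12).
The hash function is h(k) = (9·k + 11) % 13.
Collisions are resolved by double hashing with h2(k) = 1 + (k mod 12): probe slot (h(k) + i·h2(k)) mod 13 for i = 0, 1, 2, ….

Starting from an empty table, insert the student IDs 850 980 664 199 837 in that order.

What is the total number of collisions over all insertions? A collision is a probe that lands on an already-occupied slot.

2

850 hashes to 4; slot 4 is free -> place at 4.
980 hashes to 4, h2=9; 4 taken -> place at 0.
664 hashes to 7; slot 7 is free -> place at 7.
199 hashes to 8; slot 8 is free -> place at 8.
837 hashes to 4, h2=10; 4 taken -> place at 1.
Table: [980, 837, —, —, 850, —, —, 664, 199, —, —, —, —]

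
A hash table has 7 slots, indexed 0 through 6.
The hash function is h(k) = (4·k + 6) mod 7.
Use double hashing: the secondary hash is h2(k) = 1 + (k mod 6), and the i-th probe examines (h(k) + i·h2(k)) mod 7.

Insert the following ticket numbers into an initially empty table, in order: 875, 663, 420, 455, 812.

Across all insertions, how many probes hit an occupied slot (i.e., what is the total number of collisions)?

4

875 hashes to 6; slot 6 is free => place at 6.
663 hashes to 5; slot 5 is free => place at 5.
420 hashes to 6, h2=1; 6 taken => place at 0.
455 hashes to 6, h2=6; 6,5 taken => place at 4.
812 hashes to 6, h2=3; 6 taken => place at 2.
Table: [420, —, 812, —, 455, 663, 875]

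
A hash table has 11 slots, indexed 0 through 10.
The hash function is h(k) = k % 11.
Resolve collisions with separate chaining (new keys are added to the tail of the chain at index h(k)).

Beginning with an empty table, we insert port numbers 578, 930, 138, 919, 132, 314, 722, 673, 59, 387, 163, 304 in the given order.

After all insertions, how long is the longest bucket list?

5

Insert 578: h=6, bucket 6 empty -> new chain.
Insert 930: h=6, bucket 6 nonempty -> append to chain.
Insert 138: h=6, bucket 6 nonempty -> append to chain.
Insert 919: h=6, bucket 6 nonempty -> append to chain.
Insert 132: h=0, bucket 0 empty -> new chain.
Insert 314: h=6, bucket 6 nonempty -> append to chain.
Insert 722: h=7, bucket 7 empty -> new chain.
Insert 673: h=2, bucket 2 empty -> new chain.
Insert 59: h=4, bucket 4 empty -> new chain.
Insert 387: h=2, bucket 2 nonempty -> append to chain.
Insert 163: h=9, bucket 9 empty -> new chain.
Insert 304: h=7, bucket 7 nonempty -> append to chain.
Final buckets:
0: 132
1: —
2: 673 -> 387
3: —
4: 59
5: —
6: 578 -> 930 -> 138 -> 919 -> 314
7: 722 -> 304
8: —
9: 163
10: —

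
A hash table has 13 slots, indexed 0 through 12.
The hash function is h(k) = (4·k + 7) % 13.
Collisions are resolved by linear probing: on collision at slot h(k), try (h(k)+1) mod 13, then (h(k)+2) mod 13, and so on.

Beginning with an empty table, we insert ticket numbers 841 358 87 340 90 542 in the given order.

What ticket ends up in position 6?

841: h=4 → slot 4
358: h=9 → slot 9
87: h=4, probe 4,5 → slot 5
340: h=2 → slot 2
90: h=3 → slot 3
542: h=4, probe 4,5,6 → slot 6
Table: [_, _, 340, 90, 841, 87, 542, _, _, 358, _, _, _]

542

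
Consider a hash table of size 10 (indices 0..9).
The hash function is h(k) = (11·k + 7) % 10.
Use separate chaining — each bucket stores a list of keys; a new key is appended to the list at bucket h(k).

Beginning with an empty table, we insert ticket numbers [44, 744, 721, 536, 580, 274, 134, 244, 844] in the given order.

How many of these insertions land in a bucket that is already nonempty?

44 → bucket 1
744 → bucket 1 (collision)
721 → bucket 8
536 → bucket 3
580 → bucket 7
274 → bucket 1 (collision)
134 → bucket 1 (collision)
244 → bucket 1 (collision)
844 → bucket 1 (collision)
Final buckets:
0: _
1: 44 -> 744 -> 274 -> 134 -> 244 -> 844
2: _
3: 536
4: _
5: _
6: _
7: 580
8: 721
9: _

5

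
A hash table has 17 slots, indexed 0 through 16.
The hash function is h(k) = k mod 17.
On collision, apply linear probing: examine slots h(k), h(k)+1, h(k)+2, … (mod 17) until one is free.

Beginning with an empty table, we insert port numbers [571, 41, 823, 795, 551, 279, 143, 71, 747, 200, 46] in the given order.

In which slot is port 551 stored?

571 hashes to 10; slot 10 is free → place at 10.
41 hashes to 7; slot 7 is free → place at 7.
823 hashes to 7; 7 taken → place at 8.
795 hashes to 13; slot 13 is free → place at 13.
551 hashes to 7; 7,8 taken → place at 9.
279 hashes to 7; 7,8,9,10 taken → place at 11.
143 hashes to 7; 7,8,9,10,11 taken → place at 12.
71 hashes to 3; slot 3 is free → place at 3.
747 hashes to 16; slot 16 is free → place at 16.
200 hashes to 13; 13 taken → place at 14.
46 hashes to 12; 12,13,14 taken → place at 15.
Table: [-, -, -, 71, -, -, -, 41, 823, 551, 571, 279, 143, 795, 200, 46, 747]

9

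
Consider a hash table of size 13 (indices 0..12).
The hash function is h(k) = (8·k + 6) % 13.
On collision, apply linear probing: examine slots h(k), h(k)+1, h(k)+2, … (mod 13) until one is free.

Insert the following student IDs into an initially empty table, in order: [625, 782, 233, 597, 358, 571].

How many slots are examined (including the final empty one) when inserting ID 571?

625: h=1 → slot 1
782: h=9 → slot 9
233: h=11 → slot 11
597: h=11, probe 11,12 → slot 12
358: h=10 → slot 10
571: h=11, probe 11,12,0 → slot 0
Table: [571, 625, ., ., ., ., ., ., ., 782, 358, 233, 597]

3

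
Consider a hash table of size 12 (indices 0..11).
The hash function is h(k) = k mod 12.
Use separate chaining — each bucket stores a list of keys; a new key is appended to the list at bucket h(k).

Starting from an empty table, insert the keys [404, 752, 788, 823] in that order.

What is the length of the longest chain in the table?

3

404 -> bucket 8
752 -> bucket 8 (collision)
788 -> bucket 8 (collision)
823 -> bucket 7
Final buckets:
0: .
1: .
2: .
3: .
4: .
5: .
6: .
7: 823
8: 404 -> 752 -> 788
9: .
10: .
11: .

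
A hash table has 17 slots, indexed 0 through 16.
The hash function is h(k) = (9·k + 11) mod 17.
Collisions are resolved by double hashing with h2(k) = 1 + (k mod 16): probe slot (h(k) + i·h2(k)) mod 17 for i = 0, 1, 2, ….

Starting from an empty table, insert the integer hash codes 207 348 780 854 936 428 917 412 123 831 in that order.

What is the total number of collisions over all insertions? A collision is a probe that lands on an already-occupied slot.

207 hashes to 4; slot 4 is free => place at 4.
348 hashes to 15; slot 15 is free => place at 15.
780 hashes to 10; slot 10 is free => place at 10.
854 hashes to 13; slot 13 is free => place at 13.
936 hashes to 3; slot 3 is free => place at 3.
428 hashes to 4, h2=13; 4 taken => place at 0.
917 hashes to 2; slot 2 is free => place at 2.
412 hashes to 13, h2=13; 13 taken => place at 9.
123 hashes to 13, h2=12; 13 taken => place at 8.
831 hashes to 10, h2=16; 10,9,8 taken => place at 7.
Table: [428, -, 917, 936, 207, -, -, 831, 123, 412, 780, -, -, 854, -, 348, -]

6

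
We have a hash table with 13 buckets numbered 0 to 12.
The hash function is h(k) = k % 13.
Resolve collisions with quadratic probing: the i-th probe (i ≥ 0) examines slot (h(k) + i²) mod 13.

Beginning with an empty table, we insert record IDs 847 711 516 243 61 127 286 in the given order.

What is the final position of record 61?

5

Insert 847: h=2, slot 2 empty -> index 2.
Insert 711: h=9, slot 9 empty -> index 9.
Insert 516: h=9, slot 9 occupied -> index 10.
Insert 243: h=9, slots 9,10 occupied -> index 0.
Insert 61: h=9, slots 9,10,0 occupied -> index 5.
Insert 127: h=10, slot 10 occupied -> index 11.
Insert 286: h=0, slot 0 occupied -> index 1.
Table: [243, 286, 847, —, —, 61, —, —, —, 711, 516, 127, —]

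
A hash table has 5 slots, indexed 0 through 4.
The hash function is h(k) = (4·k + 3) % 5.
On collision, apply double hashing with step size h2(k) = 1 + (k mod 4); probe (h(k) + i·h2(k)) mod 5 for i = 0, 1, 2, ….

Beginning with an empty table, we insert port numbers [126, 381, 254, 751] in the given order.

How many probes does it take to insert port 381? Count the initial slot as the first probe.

126 hashes to 2; slot 2 is free -> place at 2.
381 hashes to 2, h2=2; 2 taken -> place at 4.
254 hashes to 4, h2=3; 4,2 taken -> place at 0.
751 hashes to 2, h2=4; 2 taken -> place at 1.
Table: [254, 751, 126, -, 381]

2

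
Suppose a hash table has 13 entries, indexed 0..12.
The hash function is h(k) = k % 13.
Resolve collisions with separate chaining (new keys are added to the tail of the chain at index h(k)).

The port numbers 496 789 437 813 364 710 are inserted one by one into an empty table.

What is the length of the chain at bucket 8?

496 -> bucket 2
789 -> bucket 9
437 -> bucket 8
813 -> bucket 7
364 -> bucket 0
710 -> bucket 8 (collision)
Final buckets:
0: 364
1: —
2: 496
3: —
4: —
5: —
6: —
7: 813
8: 437 -> 710
9: 789
10: —
11: —
12: —

2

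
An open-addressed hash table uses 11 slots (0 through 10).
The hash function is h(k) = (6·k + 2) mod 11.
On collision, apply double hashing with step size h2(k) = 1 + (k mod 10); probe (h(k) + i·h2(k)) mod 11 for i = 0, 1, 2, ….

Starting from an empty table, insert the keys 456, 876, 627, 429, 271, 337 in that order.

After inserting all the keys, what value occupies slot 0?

Insert 456: h=10, slot 10 empty => index 10.
Insert 876: h=0, slot 0 empty => index 0.
Insert 627: h=2, slot 2 empty => index 2.
Insert 429: h=2, h2=10, slot 2 occupied => index 1.
Insert 271: h=0, h2=2, slots 0,2 occupied => index 4.
Insert 337: h=0, h2=8, slot 0 occupied => index 8.
Table: [876, 429, 627, —, 271, —, —, —, 337, —, 456]

876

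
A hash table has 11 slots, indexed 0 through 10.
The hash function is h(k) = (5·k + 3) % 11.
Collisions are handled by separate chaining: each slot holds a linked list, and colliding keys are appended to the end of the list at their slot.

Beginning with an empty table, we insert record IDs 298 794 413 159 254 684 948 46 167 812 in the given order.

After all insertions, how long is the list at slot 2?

Insert 298: h=8, bucket 8 empty → new chain.
Insert 794: h=2, bucket 2 empty → new chain.
Insert 413: h=0, bucket 0 empty → new chain.
Insert 159: h=6, bucket 6 empty → new chain.
Insert 254: h=8, bucket 8 nonempty → append to chain.
Insert 684: h=2, bucket 2 nonempty → append to chain.
Insert 948: h=2, bucket 2 nonempty → append to chain.
Insert 46: h=2, bucket 2 nonempty → append to chain.
Insert 167: h=2, bucket 2 nonempty → append to chain.
Insert 812: h=4, bucket 4 empty → new chain.
Final buckets:
0: 413
1: -
2: 794 -> 684 -> 948 -> 46 -> 167
3: -
4: 812
5: -
6: 159
7: -
8: 298 -> 254
9: -
10: -

5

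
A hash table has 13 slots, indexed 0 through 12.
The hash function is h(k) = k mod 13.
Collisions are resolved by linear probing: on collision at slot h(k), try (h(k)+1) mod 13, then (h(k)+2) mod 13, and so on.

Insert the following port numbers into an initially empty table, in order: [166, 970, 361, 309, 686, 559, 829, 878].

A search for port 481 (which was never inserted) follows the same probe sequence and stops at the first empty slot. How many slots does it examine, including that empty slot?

166 hashes to 10; slot 10 is free => place at 10.
970 hashes to 8; slot 8 is free => place at 8.
361 hashes to 10; 10 taken => place at 11.
309 hashes to 10; 10,11 taken => place at 12.
686 hashes to 10; 10,11,12 taken => place at 0.
559 hashes to 0; 0 taken => place at 1.
829 hashes to 10; 10,11,12,0,1 taken => place at 2.
878 hashes to 7; slot 7 is free => place at 7.
Table: [686, 559, 829, ., ., ., ., 878, 970, ., 166, 361, 309]
Lookup 481: h=0, probe 0,1,2,3 → slot 3 empty, not found.

4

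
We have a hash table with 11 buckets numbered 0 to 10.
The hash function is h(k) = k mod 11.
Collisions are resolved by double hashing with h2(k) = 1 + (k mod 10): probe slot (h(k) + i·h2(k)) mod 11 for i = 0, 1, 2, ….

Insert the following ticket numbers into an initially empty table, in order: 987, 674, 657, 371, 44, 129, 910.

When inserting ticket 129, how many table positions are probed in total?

2

987 hashes to 8; slot 8 is free -> place at 8.
674 hashes to 3; slot 3 is free -> place at 3.
657 hashes to 8, h2=8; 8 taken -> place at 5.
371 hashes to 8, h2=2; 8 taken -> place at 10.
44 hashes to 0; slot 0 is free -> place at 0.
129 hashes to 8, h2=10; 8 taken -> place at 7.
910 hashes to 8, h2=1; 8 taken -> place at 9.
Table: [44, ., ., 674, ., 657, ., 129, 987, 910, 371]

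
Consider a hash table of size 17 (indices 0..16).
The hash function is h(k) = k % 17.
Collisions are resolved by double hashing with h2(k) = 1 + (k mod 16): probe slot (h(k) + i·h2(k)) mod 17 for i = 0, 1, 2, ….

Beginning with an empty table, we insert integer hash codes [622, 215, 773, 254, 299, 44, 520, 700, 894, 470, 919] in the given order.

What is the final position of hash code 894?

622 hashes to 10; slot 10 is free → place at 10.
215 hashes to 11; slot 11 is free → place at 11.
773 hashes to 8; slot 8 is free → place at 8.
254 hashes to 16; slot 16 is free → place at 16.
299 hashes to 10, h2=12; 10 taken → place at 5.
44 hashes to 10, h2=13; 10 taken → place at 6.
520 hashes to 10, h2=9; 10 taken → place at 2.
700 hashes to 3; slot 3 is free → place at 3.
894 hashes to 10, h2=15; 10,8,6 taken → place at 4.
470 hashes to 11, h2=7; 11 taken → place at 1.
919 hashes to 1, h2=8; 1 taken → place at 9.
Table: [-, 470, 520, 700, 894, 299, 44, -, 773, 919, 622, 215, -, -, -, -, 254]

4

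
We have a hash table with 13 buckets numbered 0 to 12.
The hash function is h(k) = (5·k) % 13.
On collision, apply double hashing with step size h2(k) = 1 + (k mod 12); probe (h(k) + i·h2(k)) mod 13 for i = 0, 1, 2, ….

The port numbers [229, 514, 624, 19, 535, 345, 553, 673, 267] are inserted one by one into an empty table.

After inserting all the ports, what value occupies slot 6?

Insert 229: h=1, slot 1 empty => index 1.
Insert 514: h=9, slot 9 empty => index 9.
Insert 624: h=0, slot 0 empty => index 0.
Insert 19: h=4, slot 4 empty => index 4.
Insert 535: h=10, slot 10 empty => index 10.
Insert 345: h=9, h2=10, slot 9 occupied => index 6.
Insert 553: h=9, h2=2, slot 9 occupied => index 11.
Insert 673: h=11, h2=2, slots 11,0 occupied => index 2.
Insert 267: h=9, h2=4, slots 9,0,4 occupied => index 8.
Table: [624, 229, 673, ∅, 19, ∅, 345, ∅, 267, 514, 535, 553, ∅]

345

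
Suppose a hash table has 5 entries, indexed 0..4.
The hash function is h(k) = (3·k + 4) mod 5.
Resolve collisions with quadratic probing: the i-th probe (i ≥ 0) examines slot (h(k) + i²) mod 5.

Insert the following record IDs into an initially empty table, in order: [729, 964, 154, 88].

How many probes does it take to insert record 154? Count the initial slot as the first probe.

3

729 hashes to 1; slot 1 is free → place at 1.
964 hashes to 1; 1 taken → place at 2.
154 hashes to 1; 1,2 taken → place at 0.
88 hashes to 3; slot 3 is free → place at 3.
Table: [154, 729, 964, 88, .]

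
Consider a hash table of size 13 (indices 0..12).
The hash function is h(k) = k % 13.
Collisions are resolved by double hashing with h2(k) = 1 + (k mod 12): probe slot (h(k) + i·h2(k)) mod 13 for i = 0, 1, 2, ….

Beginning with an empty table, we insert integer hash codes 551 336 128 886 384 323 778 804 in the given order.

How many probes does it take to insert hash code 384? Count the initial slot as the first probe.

551: h=5 → slot 5
336: h=11 → slot 11
128: h=11, h2=9, probe 11,7 → slot 7
886: h=2 → slot 2
384: h=7, h2=1, probe 7,8 → slot 8
323: h=11, h2=12, probe 11,10 → slot 10
778: h=11, h2=11, probe 11,9 → slot 9
804: h=11, h2=1, probe 11,12 → slot 12
Table: [., ., 886, ., ., 551, ., 128, 384, 778, 323, 336, 804]

2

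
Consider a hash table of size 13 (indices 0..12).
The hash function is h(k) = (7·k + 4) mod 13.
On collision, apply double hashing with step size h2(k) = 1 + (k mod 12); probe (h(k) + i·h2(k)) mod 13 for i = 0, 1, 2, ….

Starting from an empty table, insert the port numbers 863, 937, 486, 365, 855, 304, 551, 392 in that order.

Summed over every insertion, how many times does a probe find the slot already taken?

Insert 863: h=0, slot 0 empty => index 0.
Insert 937: h=11, slot 11 empty => index 11.
Insert 486: h=0, h2=7, slot 0 occupied => index 7.
Insert 365: h=11, h2=6, slot 11 occupied => index 4.
Insert 855: h=9, slot 9 empty => index 9.
Insert 304: h=0, h2=5, slot 0 occupied => index 5.
Insert 551: h=0, h2=12, slot 0 occupied => index 12.
Insert 392: h=5, h2=9, slot 5 occupied => index 1.
Table: [863, 392, _, _, 365, 304, _, 486, _, 855, _, 937, 551]

5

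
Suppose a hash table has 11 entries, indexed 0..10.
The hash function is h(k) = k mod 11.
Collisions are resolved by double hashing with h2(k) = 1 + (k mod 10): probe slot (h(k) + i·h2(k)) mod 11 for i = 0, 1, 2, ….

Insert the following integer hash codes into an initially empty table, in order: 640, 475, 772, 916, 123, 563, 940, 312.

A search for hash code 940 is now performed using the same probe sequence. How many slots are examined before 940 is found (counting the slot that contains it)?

640 hashes to 2; slot 2 is free → place at 2.
475 hashes to 2, h2=6; 2 taken → place at 8.
772 hashes to 2, h2=3; 2 taken → place at 5.
916 hashes to 3; slot 3 is free → place at 3.
123 hashes to 2, h2=4; 2 taken → place at 6.
563 hashes to 2, h2=4; 2,6 taken → place at 10.
940 hashes to 5, h2=1; 5,6 taken → place at 7.
312 hashes to 4; slot 4 is free → place at 4.
Table: [_, _, 640, 916, 312, 772, 123, 940, 475, _, 563]
Lookup 940: h=5, h2=1, probe 5,6,7 → found at 7.

3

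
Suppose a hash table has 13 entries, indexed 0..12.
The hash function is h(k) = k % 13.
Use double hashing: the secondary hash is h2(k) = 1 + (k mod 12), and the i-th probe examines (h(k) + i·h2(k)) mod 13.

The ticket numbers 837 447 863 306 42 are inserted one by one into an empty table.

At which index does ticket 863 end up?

837: h=5 -> slot 5
447: h=5, h2=4, probe 5,9 -> slot 9
863: h=5, h2=12, probe 5,4 -> slot 4
306: h=7 -> slot 7
42: h=3 -> slot 3
Table: [∅, ∅, ∅, 42, 863, 837, ∅, 306, ∅, 447, ∅, ∅, ∅]

4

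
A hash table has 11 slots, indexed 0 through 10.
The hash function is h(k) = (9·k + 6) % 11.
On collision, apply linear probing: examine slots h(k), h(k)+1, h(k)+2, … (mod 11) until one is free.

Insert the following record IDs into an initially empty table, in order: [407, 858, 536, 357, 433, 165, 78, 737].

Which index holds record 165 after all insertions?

407: h=6 => slot 6
858: h=6, probe 6,7 => slot 7
536: h=1 => slot 1
357: h=7, probe 7,8 => slot 8
433: h=9 => slot 9
165: h=6, probe 6,7,8,9,10 => slot 10
78: h=4 => slot 4
737: h=6, probe 6,7,8,9,10,0 => slot 0
Table: [737, 536, _, _, 78, _, 407, 858, 357, 433, 165]

10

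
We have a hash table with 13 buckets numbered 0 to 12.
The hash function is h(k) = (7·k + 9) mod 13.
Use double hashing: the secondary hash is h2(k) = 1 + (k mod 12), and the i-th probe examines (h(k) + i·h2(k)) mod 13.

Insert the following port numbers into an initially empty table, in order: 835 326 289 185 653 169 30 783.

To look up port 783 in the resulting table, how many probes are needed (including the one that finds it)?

835: h=4 => slot 4
326: h=3 => slot 3
289: h=4, h2=2, probe 4,6 => slot 6
185: h=4, h2=6, probe 4,10 => slot 10
653: h=4, h2=6, probe 4,10,3,9 => slot 9
169: h=9, h2=2, probe 9,11 => slot 11
30: h=11, h2=7, probe 11,5 => slot 5
783: h=4, h2=4, probe 4,8 => slot 8
Table: [—, —, —, 326, 835, 30, 289, —, 783, 653, 185, 169, —]
Lookup 783: h=4, h2=4, probe 4,8 → found at 8.

2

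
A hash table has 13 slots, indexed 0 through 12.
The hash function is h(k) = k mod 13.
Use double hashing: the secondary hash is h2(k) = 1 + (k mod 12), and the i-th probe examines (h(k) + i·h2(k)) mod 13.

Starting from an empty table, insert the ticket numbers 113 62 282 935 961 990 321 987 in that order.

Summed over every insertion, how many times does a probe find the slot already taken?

5

Insert 113: h=9, slot 9 empty => index 9.
Insert 62: h=10, slot 10 empty => index 10.
Insert 282: h=9, h2=7, slot 9 occupied => index 3.
Insert 935: h=12, slot 12 empty => index 12.
Insert 961: h=12, h2=2, slot 12 occupied => index 1.
Insert 990: h=2, slot 2 empty => index 2.
Insert 321: h=9, h2=10, slot 9 occupied => index 6.
Insert 987: h=12, h2=4, slots 12,3 occupied => index 7.
Table: [-, 961, 990, 282, -, -, 321, 987, -, 113, 62, -, 935]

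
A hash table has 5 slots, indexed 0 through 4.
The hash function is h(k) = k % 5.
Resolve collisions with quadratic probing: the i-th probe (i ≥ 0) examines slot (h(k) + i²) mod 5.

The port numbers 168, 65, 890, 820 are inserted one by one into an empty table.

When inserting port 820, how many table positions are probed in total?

168 hashes to 3; slot 3 is free → place at 3.
65 hashes to 0; slot 0 is free → place at 0.
890 hashes to 0; 0 taken → place at 1.
820 hashes to 0; 0,1 taken → place at 4.
Table: [65, 890, -, 168, 820]

3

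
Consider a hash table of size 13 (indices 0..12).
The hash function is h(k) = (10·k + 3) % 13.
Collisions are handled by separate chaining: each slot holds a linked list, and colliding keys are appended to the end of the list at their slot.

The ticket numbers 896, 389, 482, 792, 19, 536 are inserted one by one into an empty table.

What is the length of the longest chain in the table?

896 -> bucket 6
389 -> bucket 6 (collision)
482 -> bucket 0
792 -> bucket 6 (collision)
19 -> bucket 11
536 -> bucket 7
Final buckets:
0: 482
1: ∅
2: ∅
3: ∅
4: ∅
5: ∅
6: 896 -> 389 -> 792
7: 536
8: ∅
9: ∅
10: ∅
11: 19
12: ∅

3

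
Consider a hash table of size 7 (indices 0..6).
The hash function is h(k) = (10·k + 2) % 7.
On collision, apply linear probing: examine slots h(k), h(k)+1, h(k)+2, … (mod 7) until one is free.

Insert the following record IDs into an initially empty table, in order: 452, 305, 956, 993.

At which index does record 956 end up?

452: h=0 => slot 0
305: h=0, probe 0,1 => slot 1
956: h=0, probe 0,1,2 => slot 2
993: h=6 => slot 6
Table: [452, 305, 956, -, -, -, 993]

2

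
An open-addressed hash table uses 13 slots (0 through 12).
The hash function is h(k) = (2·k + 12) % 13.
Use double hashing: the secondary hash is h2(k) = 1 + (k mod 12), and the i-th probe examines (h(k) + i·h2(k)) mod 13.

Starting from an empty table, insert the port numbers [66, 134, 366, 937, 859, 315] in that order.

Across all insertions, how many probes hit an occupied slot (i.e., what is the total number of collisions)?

5

66: h=1 → slot 1
134: h=7 → slot 7
366: h=3 → slot 3
937: h=1, h2=2, probe 1,3,5 → slot 5
859: h=1, h2=8, probe 1,9 → slot 9
315: h=5, h2=4, probe 5,9,0 → slot 0
Table: [315, 66, _, 366, _, 937, _, 134, _, 859, _, _, _]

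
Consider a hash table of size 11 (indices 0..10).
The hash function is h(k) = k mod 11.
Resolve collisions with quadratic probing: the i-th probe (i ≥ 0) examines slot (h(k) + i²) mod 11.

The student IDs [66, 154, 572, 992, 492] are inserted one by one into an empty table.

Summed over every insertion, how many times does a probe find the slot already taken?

3

66: h=0 → slot 0
154: h=0, probe 0,1 → slot 1
572: h=0, probe 0,1,4 → slot 4
992: h=2 → slot 2
492: h=8 → slot 8
Table: [66, 154, 992, ∅, 572, ∅, ∅, ∅, 492, ∅, ∅]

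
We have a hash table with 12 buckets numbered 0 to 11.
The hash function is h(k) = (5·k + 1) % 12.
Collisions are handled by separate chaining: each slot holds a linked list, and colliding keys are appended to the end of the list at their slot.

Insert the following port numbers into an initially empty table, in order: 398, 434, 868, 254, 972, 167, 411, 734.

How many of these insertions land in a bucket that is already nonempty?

3

Insert 398: h=11, bucket 11 empty -> new chain.
Insert 434: h=11, bucket 11 nonempty -> append to chain.
Insert 868: h=9, bucket 9 empty -> new chain.
Insert 254: h=11, bucket 11 nonempty -> append to chain.
Insert 972: h=1, bucket 1 empty -> new chain.
Insert 167: h=8, bucket 8 empty -> new chain.
Insert 411: h=4, bucket 4 empty -> new chain.
Insert 734: h=11, bucket 11 nonempty -> append to chain.
Final buckets:
0: _
1: 972
2: _
3: _
4: 411
5: _
6: _
7: _
8: 167
9: 868
10: _
11: 398 -> 434 -> 254 -> 734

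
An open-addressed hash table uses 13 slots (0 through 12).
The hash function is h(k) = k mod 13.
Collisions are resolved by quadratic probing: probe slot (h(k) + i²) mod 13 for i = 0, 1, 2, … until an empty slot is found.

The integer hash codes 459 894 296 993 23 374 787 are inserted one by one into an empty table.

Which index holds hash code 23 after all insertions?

1

Insert 459: h=4, slot 4 empty → index 4.
Insert 894: h=10, slot 10 empty → index 10.
Insert 296: h=10, slot 10 occupied → index 11.
Insert 993: h=5, slot 5 empty → index 5.
Insert 23: h=10, slots 10,11 occupied → index 1.
Insert 374: h=10, slots 10,11,1 occupied → index 6.
Insert 787: h=7, slot 7 empty → index 7.
Table: [_, 23, _, _, 459, 993, 374, 787, _, _, 894, 296, _]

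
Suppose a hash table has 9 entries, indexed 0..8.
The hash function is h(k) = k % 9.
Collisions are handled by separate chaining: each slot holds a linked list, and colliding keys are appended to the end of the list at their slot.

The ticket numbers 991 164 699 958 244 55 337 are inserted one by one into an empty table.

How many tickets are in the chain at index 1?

991 -> bucket 1
164 -> bucket 2
699 -> bucket 6
958 -> bucket 4
244 -> bucket 1 (collision)
55 -> bucket 1 (collision)
337 -> bucket 4 (collision)
Final buckets:
0: —
1: 991 -> 244 -> 55
2: 164
3: —
4: 958 -> 337
5: —
6: 699
7: —
8: —

3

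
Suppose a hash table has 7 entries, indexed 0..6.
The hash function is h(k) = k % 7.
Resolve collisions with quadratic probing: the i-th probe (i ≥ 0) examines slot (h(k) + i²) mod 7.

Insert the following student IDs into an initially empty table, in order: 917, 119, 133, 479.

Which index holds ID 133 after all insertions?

4

Insert 917: h=0, slot 0 empty -> index 0.
Insert 119: h=0, slot 0 occupied -> index 1.
Insert 133: h=0, slots 0,1 occupied -> index 4.
Insert 479: h=3, slot 3 empty -> index 3.
Table: [917, 119, —, 479, 133, —, —]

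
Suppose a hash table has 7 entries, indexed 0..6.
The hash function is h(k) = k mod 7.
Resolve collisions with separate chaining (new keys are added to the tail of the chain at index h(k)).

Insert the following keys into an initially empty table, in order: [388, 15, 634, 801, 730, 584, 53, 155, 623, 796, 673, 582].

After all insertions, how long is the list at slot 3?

3

Insert 388: h=3, bucket 3 empty → new chain.
Insert 15: h=1, bucket 1 empty → new chain.
Insert 634: h=4, bucket 4 empty → new chain.
Insert 801: h=3, bucket 3 nonempty → append to chain.
Insert 730: h=2, bucket 2 empty → new chain.
Insert 584: h=3, bucket 3 nonempty → append to chain.
Insert 53: h=4, bucket 4 nonempty → append to chain.
Insert 155: h=1, bucket 1 nonempty → append to chain.
Insert 623: h=0, bucket 0 empty → new chain.
Insert 796: h=5, bucket 5 empty → new chain.
Insert 673: h=1, bucket 1 nonempty → append to chain.
Insert 582: h=1, bucket 1 nonempty → append to chain.
Final buckets:
0: 623
1: 15 -> 155 -> 673 -> 582
2: 730
3: 388 -> 801 -> 584
4: 634 -> 53
5: 796
6: _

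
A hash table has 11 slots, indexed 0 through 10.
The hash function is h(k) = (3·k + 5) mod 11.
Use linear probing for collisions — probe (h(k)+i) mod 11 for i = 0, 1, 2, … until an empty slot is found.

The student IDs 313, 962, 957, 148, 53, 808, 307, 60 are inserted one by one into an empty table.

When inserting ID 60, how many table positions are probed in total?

313: h=9 => slot 9
962: h=9, probe 9,10 => slot 10
957: h=5 => slot 5
148: h=9, probe 9,10,0 => slot 0
53: h=10, probe 10,0,1 => slot 1
808: h=9, probe 9,10,0,1,2 => slot 2
307: h=2, probe 2,3 => slot 3
60: h=9, probe 9,10,0,1,2,3,4 => slot 4
Table: [148, 53, 808, 307, 60, 957, ., ., ., 313, 962]

7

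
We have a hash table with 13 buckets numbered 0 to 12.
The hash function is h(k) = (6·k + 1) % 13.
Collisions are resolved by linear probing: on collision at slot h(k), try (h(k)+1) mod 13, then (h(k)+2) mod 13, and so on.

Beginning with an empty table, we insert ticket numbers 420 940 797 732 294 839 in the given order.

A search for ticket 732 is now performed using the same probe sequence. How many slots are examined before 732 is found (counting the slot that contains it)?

420: h=12 → slot 12
940: h=12, probe 12,0 → slot 0
797: h=12, probe 12,0,1 → slot 1
732: h=12, probe 12,0,1,2 → slot 2
294: h=10 → slot 10
839: h=4 → slot 4
Table: [940, 797, 732, —, 839, —, —, —, —, —, 294, —, 420]
Lookup 732: h=12, probe 12,0,1,2 → found at 2.

4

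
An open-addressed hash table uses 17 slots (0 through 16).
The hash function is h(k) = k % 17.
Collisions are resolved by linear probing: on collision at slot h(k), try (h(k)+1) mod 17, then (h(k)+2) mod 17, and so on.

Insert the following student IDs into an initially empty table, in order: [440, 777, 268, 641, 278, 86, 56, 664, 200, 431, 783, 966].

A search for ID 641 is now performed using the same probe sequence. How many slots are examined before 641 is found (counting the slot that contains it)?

3

440 hashes to 15; slot 15 is free -> place at 15.
777 hashes to 12; slot 12 is free -> place at 12.
268 hashes to 13; slot 13 is free -> place at 13.
641 hashes to 12; 12,13 taken -> place at 14.
278 hashes to 6; slot 6 is free -> place at 6.
86 hashes to 1; slot 1 is free -> place at 1.
56 hashes to 5; slot 5 is free -> place at 5.
664 hashes to 1; 1 taken -> place at 2.
200 hashes to 13; 13,14,15 taken -> place at 16.
431 hashes to 6; 6 taken -> place at 7.
783 hashes to 1; 1,2 taken -> place at 3.
966 hashes to 14; 14,15,16 taken -> place at 0.
Table: [966, 86, 664, 783, -, 56, 278, 431, -, -, -, -, 777, 268, 641, 440, 200]
Lookup 641: h=12, probe 12,13,14 → found at 14.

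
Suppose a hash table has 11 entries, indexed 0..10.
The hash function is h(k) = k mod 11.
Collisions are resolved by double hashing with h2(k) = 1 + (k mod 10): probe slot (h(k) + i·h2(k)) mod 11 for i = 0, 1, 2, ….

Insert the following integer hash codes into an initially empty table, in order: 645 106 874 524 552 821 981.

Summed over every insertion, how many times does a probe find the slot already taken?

4

Insert 645: h=7, slot 7 empty => index 7.
Insert 106: h=7, h2=7, slot 7 occupied => index 3.
Insert 874: h=5, slot 5 empty => index 5.
Insert 524: h=7, h2=5, slot 7 occupied => index 1.
Insert 552: h=2, slot 2 empty => index 2.
Insert 821: h=7, h2=2, slot 7 occupied => index 9.
Insert 981: h=2, h2=2, slot 2 occupied => index 4.
Table: [_, 524, 552, 106, 981, 874, _, 645, _, 821, _]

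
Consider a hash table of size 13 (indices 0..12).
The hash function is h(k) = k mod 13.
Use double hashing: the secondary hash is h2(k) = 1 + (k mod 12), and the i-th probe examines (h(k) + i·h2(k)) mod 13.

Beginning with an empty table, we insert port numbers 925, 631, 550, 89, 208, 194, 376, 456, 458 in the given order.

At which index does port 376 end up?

9

925: h=2 → slot 2
631: h=7 → slot 7
550: h=4 → slot 4
89: h=11 → slot 11
208: h=0 → slot 0
194: h=12 → slot 12
376: h=12, h2=5, probe 12,4,9 → slot 9
456: h=1 → slot 1
458: h=3 → slot 3
Table: [208, 456, 925, 458, 550, —, —, 631, —, 376, —, 89, 194]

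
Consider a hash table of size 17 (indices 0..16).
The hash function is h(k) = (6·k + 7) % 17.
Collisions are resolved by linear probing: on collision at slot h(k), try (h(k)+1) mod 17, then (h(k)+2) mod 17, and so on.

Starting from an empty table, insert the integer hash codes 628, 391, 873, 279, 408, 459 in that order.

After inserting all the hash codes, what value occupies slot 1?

628: h=1 → slot 1
391: h=7 → slot 7
873: h=9 → slot 9
279: h=15 → slot 15
408: h=7, probe 7,8 → slot 8
459: h=7, probe 7,8,9,10 → slot 10
Table: [., 628, ., ., ., ., ., 391, 408, 873, 459, ., ., ., ., 279, .]

628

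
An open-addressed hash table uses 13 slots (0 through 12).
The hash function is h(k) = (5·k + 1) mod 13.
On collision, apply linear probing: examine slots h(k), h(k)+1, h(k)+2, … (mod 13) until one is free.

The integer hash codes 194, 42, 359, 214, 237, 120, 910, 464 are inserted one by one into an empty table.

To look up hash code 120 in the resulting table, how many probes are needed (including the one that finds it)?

Insert 194: h=9, slot 9 empty -> index 9.
Insert 42: h=3, slot 3 empty -> index 3.
Insert 359: h=2, slot 2 empty -> index 2.
Insert 214: h=5, slot 5 empty -> index 5.
Insert 237: h=3, slot 3 occupied -> index 4.
Insert 120: h=3, slots 3,4,5 occupied -> index 6.
Insert 910: h=1, slot 1 empty -> index 1.
Insert 464: h=7, slot 7 empty -> index 7.
Table: [—, 910, 359, 42, 237, 214, 120, 464, —, 194, —, —, —]
Lookup 120: h=3, probe 3,4,5,6 → found at 6.

4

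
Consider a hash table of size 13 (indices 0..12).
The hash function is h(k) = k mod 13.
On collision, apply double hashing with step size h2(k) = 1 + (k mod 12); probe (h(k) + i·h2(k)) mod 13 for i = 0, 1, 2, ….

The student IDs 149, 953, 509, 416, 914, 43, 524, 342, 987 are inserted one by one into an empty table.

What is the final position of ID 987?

3

149 hashes to 6; slot 6 is free => place at 6.
953 hashes to 4; slot 4 is free => place at 4.
509 hashes to 2; slot 2 is free => place at 2.
416 hashes to 0; slot 0 is free => place at 0.
914 hashes to 4, h2=3; 4 taken => place at 7.
43 hashes to 4, h2=8; 4 taken => place at 12.
524 hashes to 4, h2=9; 4,0 taken => place at 9.
342 hashes to 4, h2=7; 4 taken => place at 11.
987 hashes to 12, h2=4; 12 taken => place at 3.
Table: [416, ., 509, 987, 953, ., 149, 914, ., 524, ., 342, 43]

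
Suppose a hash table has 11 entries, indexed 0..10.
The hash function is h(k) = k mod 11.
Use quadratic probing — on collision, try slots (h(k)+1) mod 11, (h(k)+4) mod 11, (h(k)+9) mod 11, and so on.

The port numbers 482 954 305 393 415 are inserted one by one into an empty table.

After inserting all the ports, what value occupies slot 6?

482 hashes to 9; slot 9 is free -> place at 9.
954 hashes to 8; slot 8 is free -> place at 8.
305 hashes to 8; 8,9 taken -> place at 1.
393 hashes to 8; 8,9,1 taken -> place at 6.
415 hashes to 8; 8,9,1,6 taken -> place at 2.
Table: [∅, 305, 415, ∅, ∅, ∅, 393, ∅, 954, 482, ∅]

393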